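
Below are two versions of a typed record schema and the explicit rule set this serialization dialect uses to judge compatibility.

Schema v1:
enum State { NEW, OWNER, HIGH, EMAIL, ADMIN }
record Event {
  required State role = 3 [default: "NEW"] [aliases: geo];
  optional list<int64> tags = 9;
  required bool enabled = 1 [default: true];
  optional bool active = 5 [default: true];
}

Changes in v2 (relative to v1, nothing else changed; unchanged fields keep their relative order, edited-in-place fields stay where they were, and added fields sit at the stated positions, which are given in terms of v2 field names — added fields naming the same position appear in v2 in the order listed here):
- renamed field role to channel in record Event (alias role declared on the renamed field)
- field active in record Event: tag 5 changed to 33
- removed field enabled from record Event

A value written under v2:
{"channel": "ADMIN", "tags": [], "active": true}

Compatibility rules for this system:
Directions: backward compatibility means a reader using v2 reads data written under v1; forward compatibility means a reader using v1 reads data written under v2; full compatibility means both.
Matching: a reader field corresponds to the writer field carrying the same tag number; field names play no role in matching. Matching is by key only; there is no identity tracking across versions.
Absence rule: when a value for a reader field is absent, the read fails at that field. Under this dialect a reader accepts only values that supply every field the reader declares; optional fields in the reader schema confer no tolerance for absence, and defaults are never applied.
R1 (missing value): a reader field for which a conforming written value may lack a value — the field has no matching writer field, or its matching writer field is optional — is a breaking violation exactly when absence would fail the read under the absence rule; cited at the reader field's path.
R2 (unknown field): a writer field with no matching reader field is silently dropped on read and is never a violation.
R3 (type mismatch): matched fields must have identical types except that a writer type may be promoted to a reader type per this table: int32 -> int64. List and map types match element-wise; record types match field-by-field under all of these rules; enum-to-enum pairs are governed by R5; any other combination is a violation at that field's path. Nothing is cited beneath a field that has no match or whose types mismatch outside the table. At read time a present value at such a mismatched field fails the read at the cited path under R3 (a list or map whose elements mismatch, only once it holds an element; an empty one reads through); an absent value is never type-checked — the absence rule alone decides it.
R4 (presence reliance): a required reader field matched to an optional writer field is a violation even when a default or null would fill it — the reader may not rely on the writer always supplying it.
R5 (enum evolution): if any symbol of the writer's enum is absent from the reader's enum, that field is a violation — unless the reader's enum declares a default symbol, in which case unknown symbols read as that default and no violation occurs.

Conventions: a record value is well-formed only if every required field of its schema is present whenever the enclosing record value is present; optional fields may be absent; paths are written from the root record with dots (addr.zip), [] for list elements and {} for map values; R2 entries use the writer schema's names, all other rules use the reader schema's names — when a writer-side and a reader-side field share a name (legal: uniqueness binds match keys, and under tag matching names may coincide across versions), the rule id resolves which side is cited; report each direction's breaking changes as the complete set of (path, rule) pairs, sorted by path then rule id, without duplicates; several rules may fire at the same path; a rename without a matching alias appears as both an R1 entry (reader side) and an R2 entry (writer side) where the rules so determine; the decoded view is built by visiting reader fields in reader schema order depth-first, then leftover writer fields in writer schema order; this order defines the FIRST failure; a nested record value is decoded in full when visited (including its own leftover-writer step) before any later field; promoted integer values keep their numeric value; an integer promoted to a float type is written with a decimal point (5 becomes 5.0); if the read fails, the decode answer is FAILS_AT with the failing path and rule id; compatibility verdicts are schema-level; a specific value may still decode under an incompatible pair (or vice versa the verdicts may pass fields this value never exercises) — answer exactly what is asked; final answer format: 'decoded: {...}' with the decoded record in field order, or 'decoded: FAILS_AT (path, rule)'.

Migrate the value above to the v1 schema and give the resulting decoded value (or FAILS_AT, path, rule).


decoded: FAILS_AT (enabled, R1)

the writer's type comes first in each Event pair
decode walk for Event under reader schema v1:
  role := "ADMIN" (from writer channel)
  tags := []
  read fails at enabled under R1 (no fill)
  => FAILS_AT (enabled, R1)
the other Event changes do not affect what is asked:
  renamed field role to channel in record Event (alias role declared on the renamed field) -> inert under this dialect — no rule fires on Event and the result does not move
  field active in record Event: tag 5 changed to 33 -> inert under this dialect — no rule fires on Event and the result does not move


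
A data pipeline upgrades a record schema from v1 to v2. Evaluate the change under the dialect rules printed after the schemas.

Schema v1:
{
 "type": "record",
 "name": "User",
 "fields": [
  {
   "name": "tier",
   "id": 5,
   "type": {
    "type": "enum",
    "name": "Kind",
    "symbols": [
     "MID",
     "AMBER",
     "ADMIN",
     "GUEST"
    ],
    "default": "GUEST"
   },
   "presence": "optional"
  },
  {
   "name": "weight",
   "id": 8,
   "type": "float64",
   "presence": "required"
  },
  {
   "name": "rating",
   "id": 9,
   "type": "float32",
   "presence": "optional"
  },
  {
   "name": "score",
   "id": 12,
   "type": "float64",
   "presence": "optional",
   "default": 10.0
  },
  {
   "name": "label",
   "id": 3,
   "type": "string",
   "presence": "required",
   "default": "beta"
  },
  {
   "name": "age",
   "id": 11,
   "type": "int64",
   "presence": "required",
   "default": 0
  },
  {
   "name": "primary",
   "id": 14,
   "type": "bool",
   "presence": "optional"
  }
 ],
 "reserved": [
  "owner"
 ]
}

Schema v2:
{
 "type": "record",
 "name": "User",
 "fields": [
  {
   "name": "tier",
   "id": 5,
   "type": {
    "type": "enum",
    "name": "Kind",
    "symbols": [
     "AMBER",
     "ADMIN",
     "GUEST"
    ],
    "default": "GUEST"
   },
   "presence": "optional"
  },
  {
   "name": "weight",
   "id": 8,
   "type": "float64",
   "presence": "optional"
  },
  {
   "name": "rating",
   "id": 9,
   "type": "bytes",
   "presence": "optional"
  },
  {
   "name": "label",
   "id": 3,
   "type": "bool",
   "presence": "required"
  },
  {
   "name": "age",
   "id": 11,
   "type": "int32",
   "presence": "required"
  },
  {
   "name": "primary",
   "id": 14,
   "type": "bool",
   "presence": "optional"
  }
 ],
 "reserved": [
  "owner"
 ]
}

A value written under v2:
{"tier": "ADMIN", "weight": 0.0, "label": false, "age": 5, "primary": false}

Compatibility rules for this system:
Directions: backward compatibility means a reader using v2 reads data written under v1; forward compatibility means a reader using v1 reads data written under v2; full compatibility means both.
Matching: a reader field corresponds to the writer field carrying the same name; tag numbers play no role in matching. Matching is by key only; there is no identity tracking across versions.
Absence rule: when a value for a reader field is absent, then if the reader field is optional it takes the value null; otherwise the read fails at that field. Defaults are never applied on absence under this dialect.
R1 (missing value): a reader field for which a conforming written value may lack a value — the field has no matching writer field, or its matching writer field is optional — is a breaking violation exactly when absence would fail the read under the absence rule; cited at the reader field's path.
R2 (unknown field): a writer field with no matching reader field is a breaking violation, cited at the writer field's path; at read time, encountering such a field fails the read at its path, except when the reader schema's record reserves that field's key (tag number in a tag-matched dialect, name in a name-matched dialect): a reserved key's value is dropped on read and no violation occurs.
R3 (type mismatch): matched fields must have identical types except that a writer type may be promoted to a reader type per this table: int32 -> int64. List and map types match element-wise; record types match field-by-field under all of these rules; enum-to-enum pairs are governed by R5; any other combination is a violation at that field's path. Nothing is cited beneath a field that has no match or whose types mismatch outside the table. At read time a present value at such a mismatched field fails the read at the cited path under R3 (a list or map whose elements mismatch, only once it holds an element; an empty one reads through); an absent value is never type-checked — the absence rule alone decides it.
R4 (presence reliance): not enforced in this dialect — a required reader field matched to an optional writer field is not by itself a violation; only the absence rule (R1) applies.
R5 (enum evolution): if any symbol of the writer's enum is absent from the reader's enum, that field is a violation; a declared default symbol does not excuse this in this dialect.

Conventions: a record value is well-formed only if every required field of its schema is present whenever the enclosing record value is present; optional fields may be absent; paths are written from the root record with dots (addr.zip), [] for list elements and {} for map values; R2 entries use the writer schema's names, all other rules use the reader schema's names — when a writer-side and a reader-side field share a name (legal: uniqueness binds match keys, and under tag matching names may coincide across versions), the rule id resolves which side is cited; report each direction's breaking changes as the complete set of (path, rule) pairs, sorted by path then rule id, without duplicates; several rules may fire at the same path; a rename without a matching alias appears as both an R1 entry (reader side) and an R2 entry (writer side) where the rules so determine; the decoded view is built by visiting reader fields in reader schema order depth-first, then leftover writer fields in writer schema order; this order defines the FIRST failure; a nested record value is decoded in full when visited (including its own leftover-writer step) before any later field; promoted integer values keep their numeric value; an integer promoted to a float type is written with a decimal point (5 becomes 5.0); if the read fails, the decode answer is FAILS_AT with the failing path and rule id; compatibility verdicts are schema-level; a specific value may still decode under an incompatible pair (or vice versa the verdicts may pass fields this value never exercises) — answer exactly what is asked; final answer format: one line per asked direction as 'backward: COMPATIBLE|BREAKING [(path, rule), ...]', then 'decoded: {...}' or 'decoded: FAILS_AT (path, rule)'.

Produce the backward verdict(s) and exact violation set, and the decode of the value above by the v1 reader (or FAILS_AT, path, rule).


in User below, arrows point writer -> reader
backward pass over User, reader schema v2, writer schema v1:
  Kind -> Kind, writer optional: tier aligns to tier
  float64 -> float64, writer required: weight aligns to weight
  float32 -> bytes, writer optional: rating aligns to rating
  string -> bool, writer required: label aligns to label
  int64 -> int32, writer required: age aligns to age
  bool -> bool, writer optional: primary aligns to primary
  writer field score has no reader counterpart
  violation R3 at age
  violation R3 at label
  violation R3 at rating
  violation R2 at score
  violation R5 at tier
  backward on User therefore BREAKING (5)
decoding the User value with the v1 reader:
  tier := "ADMIN"
  weight := 0.0
  rating := null (absent, optional -> null)
  score := null (absent, optional -> null)
  read fails at label under R3
  => FAILS_AT (label, R3)
the other User changes do not affect what is asked:
  field weight in record User: required changed to optional -> matters only for User's forward compatibility — outside the asked direction

backward: BREAKING [(age, R3), (label, R3), (rating, R3), (score, R2), (tier, R5)]; decoded: FAILS_AT (label, R3)


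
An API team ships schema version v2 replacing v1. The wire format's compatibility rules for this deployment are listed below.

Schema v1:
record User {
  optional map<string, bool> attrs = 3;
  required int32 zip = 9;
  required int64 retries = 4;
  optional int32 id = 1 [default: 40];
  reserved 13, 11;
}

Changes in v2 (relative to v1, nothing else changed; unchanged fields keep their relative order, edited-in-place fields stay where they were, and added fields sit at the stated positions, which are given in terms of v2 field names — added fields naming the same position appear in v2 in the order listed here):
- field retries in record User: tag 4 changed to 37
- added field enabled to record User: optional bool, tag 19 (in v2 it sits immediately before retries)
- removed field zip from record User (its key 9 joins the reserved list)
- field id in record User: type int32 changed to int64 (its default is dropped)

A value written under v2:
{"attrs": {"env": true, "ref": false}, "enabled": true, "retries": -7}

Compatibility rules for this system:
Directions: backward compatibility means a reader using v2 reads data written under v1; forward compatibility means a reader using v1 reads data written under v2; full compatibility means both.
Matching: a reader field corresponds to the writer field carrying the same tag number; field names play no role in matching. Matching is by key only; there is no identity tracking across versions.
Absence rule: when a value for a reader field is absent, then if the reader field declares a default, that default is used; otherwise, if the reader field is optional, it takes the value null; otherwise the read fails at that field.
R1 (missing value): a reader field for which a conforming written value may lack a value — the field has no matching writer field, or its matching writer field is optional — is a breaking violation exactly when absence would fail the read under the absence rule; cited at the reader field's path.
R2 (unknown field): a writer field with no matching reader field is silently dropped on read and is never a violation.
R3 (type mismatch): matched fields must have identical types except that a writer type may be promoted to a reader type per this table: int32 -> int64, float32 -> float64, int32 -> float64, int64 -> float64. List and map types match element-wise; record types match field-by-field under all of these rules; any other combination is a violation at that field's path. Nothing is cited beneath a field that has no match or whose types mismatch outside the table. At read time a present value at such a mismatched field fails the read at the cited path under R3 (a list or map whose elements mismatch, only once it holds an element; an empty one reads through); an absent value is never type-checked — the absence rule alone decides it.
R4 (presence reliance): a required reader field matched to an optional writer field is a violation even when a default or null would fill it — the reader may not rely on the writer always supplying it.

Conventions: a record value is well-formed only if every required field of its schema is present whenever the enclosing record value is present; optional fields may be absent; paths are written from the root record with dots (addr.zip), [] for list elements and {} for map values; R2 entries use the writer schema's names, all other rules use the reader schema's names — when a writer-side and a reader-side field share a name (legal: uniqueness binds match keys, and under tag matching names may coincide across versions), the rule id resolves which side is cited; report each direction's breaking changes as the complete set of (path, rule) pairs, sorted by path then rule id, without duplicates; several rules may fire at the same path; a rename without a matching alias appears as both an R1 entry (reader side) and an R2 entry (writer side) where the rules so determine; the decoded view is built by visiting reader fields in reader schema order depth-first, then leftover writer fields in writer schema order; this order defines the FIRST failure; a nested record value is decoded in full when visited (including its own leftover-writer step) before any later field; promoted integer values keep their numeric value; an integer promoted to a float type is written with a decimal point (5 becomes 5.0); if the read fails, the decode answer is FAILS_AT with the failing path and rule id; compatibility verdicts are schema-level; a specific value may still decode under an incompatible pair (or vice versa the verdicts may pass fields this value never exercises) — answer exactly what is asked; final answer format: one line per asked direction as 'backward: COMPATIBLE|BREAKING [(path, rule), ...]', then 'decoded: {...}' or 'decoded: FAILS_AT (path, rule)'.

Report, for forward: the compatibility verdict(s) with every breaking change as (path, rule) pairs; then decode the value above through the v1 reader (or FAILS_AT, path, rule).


the writer's type comes first in each User pair
forward on User — v1 reading data written by v2:
  attrs <- attrs (map<string, bool> -> map<string, bool>, writer optional)
  no writer field matches reader zip
  no writer field matches reader retries
  id <- id (int64 -> int32, writer optional)
  enabled (writer side), unknown to reader
  retries (writer side), unknown to reader
  R3 fires at id
  R1 fires at retries
  R1 fires at zip
  => forward: BREAKING (3)
migrating the User value to v1:
  attrs := {"env": true, "ref": false}
  read fails at zip under R1 (no fill)
  => FAILS_AT (zip, R1)
ruling out the remaining User differences:
  added field enabled to record User: optional bool, tag 19 (in v2 it sits immediately before retries) -> fires no rule on User, leaving the asked answer as it is

forward: BREAKING [(id, R3), (retries, R1), (zip, R1)]; decoded: FAILS_AT (zip, R1)


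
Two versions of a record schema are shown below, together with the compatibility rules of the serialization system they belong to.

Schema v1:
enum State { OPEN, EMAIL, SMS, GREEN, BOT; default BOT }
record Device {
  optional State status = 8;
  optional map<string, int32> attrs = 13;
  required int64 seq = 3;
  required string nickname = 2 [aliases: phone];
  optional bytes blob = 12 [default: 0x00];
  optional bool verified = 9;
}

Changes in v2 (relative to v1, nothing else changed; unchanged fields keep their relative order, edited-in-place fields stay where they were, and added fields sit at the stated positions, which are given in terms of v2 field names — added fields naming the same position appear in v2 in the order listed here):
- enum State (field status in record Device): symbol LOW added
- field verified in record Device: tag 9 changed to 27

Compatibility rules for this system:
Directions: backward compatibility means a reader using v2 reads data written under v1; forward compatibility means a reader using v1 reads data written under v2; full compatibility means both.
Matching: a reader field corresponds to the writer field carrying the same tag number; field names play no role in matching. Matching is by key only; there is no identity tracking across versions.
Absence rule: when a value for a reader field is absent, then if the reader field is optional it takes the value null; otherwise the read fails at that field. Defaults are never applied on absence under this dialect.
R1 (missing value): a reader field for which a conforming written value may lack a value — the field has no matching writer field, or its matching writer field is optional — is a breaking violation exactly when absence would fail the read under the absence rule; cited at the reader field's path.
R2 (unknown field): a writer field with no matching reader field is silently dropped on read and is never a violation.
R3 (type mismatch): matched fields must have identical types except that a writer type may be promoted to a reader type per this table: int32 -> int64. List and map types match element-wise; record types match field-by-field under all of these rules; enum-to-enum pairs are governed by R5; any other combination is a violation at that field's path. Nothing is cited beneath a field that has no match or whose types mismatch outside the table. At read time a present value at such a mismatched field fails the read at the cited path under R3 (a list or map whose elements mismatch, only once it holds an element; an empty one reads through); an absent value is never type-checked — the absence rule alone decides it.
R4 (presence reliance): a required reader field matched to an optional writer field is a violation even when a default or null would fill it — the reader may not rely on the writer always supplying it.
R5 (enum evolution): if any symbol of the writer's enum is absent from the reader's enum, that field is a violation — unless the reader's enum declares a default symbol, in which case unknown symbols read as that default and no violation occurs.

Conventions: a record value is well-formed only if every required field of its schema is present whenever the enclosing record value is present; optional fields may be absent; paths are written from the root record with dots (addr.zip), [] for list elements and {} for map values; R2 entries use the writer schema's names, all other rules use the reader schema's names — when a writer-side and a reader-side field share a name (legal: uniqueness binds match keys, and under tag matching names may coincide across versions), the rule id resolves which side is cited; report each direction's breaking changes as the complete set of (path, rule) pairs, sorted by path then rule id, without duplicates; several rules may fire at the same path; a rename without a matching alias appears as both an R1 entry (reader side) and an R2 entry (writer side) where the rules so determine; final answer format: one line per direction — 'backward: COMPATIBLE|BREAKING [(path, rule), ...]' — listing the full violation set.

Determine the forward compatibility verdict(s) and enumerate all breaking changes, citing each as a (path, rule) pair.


forward: COMPATIBLE []

in Device below, arrows point writer -> reader
forward for Device (reader v1, writer v2):
  status: paired with writer status (State -> State; writer optional)
  attrs: paired with writer attrs (map<string, int32> -> map<string, int32>; writer optional)
  seq: paired with writer seq (int64 -> int64; writer required)
  nickname: paired with writer nickname (string -> string; writer required)
  blob: paired with writer blob (bytes -> bytes; writer optional)
  verified: no writer match
  writer verified: unknown to reader
  => no violations; forward on Device: COMPATIBLE
the other Device changes do not affect what is asked:
  enum State (field status in record Device): symbol LOW added -> no rule fires on it in Device's dialect; the asked verdict holds
  field verified in record Device: tag 9 changed to 27 -> no rule fires on it in Device's dialect; the asked verdict holds


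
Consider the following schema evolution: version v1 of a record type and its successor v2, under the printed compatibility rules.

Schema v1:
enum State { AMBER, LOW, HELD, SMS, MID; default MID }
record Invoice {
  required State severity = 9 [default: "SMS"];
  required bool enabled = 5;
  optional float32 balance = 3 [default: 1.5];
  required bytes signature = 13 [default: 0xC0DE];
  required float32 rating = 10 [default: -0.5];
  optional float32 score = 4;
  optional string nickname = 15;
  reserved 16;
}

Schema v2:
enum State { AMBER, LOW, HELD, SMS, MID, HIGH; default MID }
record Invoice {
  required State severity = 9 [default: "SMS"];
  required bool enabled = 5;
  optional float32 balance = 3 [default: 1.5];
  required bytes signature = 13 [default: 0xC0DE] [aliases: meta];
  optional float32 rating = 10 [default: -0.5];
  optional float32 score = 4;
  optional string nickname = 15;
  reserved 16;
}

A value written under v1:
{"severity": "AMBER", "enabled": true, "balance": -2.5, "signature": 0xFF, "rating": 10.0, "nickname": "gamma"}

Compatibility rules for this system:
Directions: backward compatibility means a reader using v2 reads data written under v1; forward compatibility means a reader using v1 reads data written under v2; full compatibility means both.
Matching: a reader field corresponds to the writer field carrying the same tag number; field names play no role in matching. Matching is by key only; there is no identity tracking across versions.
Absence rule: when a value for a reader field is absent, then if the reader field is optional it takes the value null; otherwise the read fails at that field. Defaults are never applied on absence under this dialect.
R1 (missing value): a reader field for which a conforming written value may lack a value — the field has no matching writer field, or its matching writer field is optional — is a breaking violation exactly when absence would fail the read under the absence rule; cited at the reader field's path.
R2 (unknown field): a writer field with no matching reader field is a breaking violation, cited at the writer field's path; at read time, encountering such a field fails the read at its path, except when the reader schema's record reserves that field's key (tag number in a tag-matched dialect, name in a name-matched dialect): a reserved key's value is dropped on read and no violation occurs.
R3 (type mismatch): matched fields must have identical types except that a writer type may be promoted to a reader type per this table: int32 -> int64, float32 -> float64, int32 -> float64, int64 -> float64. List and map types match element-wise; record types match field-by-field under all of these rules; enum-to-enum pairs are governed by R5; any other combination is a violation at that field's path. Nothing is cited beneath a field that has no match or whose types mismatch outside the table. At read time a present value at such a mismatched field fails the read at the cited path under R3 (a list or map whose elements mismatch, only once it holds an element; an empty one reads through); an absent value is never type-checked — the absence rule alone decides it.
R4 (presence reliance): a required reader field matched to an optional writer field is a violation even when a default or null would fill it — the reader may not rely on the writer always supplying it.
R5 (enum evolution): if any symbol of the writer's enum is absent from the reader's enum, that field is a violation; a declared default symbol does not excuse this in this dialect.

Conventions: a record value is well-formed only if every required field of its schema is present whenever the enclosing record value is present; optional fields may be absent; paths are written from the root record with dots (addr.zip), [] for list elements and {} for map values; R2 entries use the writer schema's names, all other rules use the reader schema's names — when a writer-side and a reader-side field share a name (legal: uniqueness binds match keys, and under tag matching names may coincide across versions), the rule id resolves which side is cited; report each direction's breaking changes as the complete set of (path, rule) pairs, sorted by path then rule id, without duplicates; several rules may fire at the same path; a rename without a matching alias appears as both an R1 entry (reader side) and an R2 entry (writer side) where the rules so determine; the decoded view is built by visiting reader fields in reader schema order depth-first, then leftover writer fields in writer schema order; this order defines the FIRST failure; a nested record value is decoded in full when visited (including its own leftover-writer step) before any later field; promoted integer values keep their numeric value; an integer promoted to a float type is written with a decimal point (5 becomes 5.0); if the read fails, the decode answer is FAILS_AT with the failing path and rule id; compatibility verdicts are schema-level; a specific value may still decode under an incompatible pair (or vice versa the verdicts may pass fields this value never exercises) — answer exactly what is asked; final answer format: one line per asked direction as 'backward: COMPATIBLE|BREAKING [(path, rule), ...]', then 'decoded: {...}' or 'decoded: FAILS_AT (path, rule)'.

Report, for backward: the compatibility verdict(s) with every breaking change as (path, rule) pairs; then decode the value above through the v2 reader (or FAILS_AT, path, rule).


in Invoice below, arrows point writer -> reader
backward on Invoice — v2 reading data written by v1:
  severity: paired with writer severity (State -> State; writer required)
  enabled: paired with writer enabled (bool -> bool; writer required)
  balance: paired with writer balance (float32 -> float32; writer optional)
  signature: paired with writer signature (bytes -> bytes; writer required)
  rating: paired with writer rating (float32 -> float32; writer required)
  score: paired with writer score (float32 -> float32; writer optional)
  nickname: paired with writer nickname (string -> string; writer optional)
  nothing fires on Invoice: backward is COMPATIBLE
migrating the Invoice value to v2:
  severity := "AMBER"
  enabled := true
  balance := -2.5
  signature := 0xFF
  rating := 10.0
  score := null (missing; optional => null)
  nickname := "gamma"
  => decoded: {"severity": "AMBER", "enabled": true, "balance": -2.5, "signature": 0xFF, "rating": 10.0, "score": null, "nickname": "gamma"}
the rest of the Invoice diff is inert for this question:
  enum State (field severity in record Invoice): symbol HIGH added -> its effect on Invoice is confined to the forward direction, not asked
  field rating in record Invoice: required changed to optional -> its effect on Invoice is confined to the forward direction, not asked

backward: COMPATIBLE []; decoded: {"severity": "AMBER", "enabled": true, "balance": -2.5, "signature": 0xFF, "rating": 10.0, "score": null, "nickname": "gamma"}


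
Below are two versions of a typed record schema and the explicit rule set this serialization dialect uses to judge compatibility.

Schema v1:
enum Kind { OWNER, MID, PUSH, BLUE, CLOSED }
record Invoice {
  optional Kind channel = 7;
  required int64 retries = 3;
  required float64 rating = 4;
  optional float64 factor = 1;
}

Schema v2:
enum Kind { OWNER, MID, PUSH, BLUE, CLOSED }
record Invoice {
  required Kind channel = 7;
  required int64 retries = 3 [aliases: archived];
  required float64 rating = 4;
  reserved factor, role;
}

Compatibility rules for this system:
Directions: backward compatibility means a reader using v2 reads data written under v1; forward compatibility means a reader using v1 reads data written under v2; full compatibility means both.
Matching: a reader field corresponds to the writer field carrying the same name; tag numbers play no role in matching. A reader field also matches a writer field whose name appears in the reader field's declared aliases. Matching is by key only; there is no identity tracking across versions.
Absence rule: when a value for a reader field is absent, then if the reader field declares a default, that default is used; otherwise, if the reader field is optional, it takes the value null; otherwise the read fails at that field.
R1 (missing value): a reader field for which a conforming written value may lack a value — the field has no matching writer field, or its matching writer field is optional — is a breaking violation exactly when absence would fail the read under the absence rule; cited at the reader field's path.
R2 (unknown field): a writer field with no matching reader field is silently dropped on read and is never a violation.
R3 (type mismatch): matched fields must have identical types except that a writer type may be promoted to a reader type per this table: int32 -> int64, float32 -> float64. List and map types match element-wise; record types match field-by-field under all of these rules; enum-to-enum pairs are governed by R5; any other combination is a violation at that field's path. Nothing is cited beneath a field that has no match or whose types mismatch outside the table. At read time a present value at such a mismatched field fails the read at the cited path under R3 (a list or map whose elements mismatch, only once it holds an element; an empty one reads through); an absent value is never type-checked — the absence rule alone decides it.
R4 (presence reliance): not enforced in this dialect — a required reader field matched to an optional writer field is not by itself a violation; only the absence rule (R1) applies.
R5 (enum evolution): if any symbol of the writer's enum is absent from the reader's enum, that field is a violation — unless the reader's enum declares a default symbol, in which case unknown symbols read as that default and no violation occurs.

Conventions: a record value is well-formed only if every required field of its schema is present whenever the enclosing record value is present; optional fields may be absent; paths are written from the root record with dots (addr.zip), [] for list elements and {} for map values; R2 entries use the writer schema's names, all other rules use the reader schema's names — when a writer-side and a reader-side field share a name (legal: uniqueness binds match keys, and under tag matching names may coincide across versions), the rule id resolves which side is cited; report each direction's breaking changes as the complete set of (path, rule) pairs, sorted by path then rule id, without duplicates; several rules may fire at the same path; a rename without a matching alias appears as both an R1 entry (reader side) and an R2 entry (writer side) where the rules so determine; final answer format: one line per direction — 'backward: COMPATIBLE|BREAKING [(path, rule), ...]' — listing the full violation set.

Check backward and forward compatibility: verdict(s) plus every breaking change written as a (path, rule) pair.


backward: BREAKING [(channel, R1)]; forward: COMPATIBLE []

the writer's type comes first in each Invoice pair
backward analysis of Invoice with v2 as reader and v1 as writer:
  writer optional, Kind -> Kind: reader channel maps from writer channel
  writer required, int64 -> int64: reader retries maps from writer retries
  writer required, float64 -> float64: reader rating maps from writer rating
  writer field factor has no reader counterpart
  violation R1 at channel
  => backward: BREAKING (1)
forward analysis of Invoice with v1 as reader and v2 as writer:
  writer required, Kind -> Kind: reader channel maps from writer channel
  writer required, int64 -> int64: reader retries maps from writer retries
  writer required, float64 -> float64: reader rating maps from writer rating
  no writer field matches reader factor
  => no violations; forward on Invoice: COMPATIBLE


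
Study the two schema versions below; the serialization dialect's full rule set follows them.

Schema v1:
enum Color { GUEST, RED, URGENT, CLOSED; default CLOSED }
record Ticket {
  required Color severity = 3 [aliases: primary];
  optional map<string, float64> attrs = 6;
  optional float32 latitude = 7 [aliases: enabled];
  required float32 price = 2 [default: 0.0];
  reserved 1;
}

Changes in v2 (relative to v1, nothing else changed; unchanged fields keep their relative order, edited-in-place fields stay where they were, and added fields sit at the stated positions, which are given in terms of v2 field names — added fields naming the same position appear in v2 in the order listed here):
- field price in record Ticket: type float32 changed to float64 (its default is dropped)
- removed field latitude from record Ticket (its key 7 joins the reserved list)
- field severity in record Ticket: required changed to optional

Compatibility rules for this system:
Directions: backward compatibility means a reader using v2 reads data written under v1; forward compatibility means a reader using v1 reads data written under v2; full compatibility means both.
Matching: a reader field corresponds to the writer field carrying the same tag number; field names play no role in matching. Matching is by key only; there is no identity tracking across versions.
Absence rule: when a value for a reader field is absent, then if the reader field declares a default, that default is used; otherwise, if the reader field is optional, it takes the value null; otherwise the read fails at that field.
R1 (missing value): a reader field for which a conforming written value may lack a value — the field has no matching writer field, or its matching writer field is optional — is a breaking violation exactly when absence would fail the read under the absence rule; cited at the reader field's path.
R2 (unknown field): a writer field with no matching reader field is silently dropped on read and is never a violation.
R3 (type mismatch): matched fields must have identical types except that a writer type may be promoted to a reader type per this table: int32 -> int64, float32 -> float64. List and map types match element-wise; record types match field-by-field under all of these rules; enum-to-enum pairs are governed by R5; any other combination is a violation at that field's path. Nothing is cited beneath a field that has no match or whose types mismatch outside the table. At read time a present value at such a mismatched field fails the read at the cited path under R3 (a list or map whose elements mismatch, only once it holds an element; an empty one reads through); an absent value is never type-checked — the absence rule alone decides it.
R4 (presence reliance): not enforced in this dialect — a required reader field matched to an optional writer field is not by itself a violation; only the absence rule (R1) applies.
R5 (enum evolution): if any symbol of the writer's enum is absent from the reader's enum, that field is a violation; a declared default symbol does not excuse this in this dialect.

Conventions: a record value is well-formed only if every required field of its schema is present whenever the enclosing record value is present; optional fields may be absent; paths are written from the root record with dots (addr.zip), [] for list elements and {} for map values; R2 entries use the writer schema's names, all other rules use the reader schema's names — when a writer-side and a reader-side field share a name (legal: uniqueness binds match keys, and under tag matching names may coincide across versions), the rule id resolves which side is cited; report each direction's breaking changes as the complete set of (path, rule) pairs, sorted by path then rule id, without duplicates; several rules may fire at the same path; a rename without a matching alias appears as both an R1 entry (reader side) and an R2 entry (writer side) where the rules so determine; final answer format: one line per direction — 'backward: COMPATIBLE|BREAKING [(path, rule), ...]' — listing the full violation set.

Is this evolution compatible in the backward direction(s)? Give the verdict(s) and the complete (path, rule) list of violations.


backward: COMPATIBLE []

the writer's type comes first in each Ticket pair
backward pass over Ticket, reader schema v2, writer schema v1:
  writer required, Color -> Color: reader severity maps from writer severity
  writer optional, map<string, float64> -> map<string, float64>: reader attrs maps from writer attrs
  writer required, float32 -> float64: reader price maps from writer price
  leftover writer field: latitude
  nothing fires on Ticket: backward is COMPATIBLE
checking off the Ticket differences that do not matter here:
  field price in record Ticket: type float32 changed to float64 (its default is dropped) -> matters only for Ticket's forward compatibility — outside the asked direction
  removed field latitude from record Ticket (its key 7 joins the reserved list) -> fires no rule on Ticket, leaving the asked answer as it is
  field severity in record Ticket: required changed to optional -> matters only for Ticket's forward compatibility — outside the asked direction
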